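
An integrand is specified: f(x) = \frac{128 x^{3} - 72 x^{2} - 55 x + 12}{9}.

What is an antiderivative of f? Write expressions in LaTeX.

The substitution u = - \frac{4 x^{2}}{3} + \frac{x}{2} + \frac{2}{3} works: f is exactly (dF/du)*(du/dx) for that inner function.
Check: d/dx[2 \left(- \frac{4 x^{2}}{3} + \frac{x}{2} + \frac{2}{3}\right)^{2}] = \frac{128 x^{3}}{9} - 8 x^{2} - \frac{55 x}{9} + \frac{4}{3}, which equals f(x).

An antiderivative is F(x) = 2 \left(- \frac{4 x^{2}}{3} + \frac{x}{2} + \frac{2}{3}\right)^{2}.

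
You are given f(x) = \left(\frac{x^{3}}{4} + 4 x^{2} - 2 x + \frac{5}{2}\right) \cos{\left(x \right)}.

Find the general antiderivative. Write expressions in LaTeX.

F(x) = \frac{x^{3} \sin{\left(x \right)}}{4} + 4 x^{2} \sin{\left(x \right)} + \frac{3 x^{2} \cos{\left(x \right)}}{4} - \frac{7 x \sin{\left(x \right)}}{2} + 8 x \cos{\left(x \right)} - \frac{11 \sin{\left(x \right)}}{2} - \frac{7 \cos{\left(x \right)}}{2} + C

Whatever form F(x) takes, F'(x) = f(x) is non-negotiable.
Check: d/dx[\frac{x^{3} \sin{\left(x \right)}}{4} + 4 x^{2} \sin{\left(x \right)} + \frac{3 x^{2} \cos{\left(x \right)}}{4} - \frac{7 x \sin{\left(x \right)}}{2} + 8 x \cos{\left(x \right)} - \frac{11 \sin{\left(x \right)}}{2} - \frac{7 \cos{\left(x \right)}}{2}] = \frac{x^{3} \cos{\left(x \right)}}{4} + 4 x^{2} \cos{\left(x \right)} - 2 x \cos{\left(x \right)} + \frac{5 \cos{\left(x \right)}}{2}, which equals f(x).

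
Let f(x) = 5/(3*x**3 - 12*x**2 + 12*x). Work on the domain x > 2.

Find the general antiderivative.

Factor the denominator (3*x*(x - 2)**2) and decompose: f = -5/(12*(x - 2)) + 5/(6*(x - 2)**2) + 5/(12*x); each piece integrates to a log, atan, or power term.
Check: d/dx[5*log(x)/12 - 5*log(x - 2)/12 - 5/(6*x - 12)] = 5/(3*x**3 - 12*x**2 + 12*x) = f(x).

F(x) = 5*log(x)/12 - 5*log(x - 2)/12 - 5/(6*x - 12) + C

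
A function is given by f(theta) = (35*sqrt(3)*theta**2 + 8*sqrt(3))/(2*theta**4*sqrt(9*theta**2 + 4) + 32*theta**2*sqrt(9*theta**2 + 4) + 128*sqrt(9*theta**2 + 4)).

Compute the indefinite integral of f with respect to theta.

For F(theta) to be correct the identity F'(theta) - f(theta) = 0 must hold.
Check: d/dtheta[3*theta*sqrt(3*theta**2 + 4/3)/(8*theta**2 + 64)] = (35*sqrt(3)*theta**2 + 8*sqrt(3))/(2*theta**4*sqrt(9*theta**2 + 4) + 32*theta**2*sqrt(9*theta**2 + 4) + 128*sqrt(9*theta**2 + 4)) = f(theta).

F(theta) = 3*theta*sqrt(3*theta**2 + 4/3)/(8*theta**2 + 64) + C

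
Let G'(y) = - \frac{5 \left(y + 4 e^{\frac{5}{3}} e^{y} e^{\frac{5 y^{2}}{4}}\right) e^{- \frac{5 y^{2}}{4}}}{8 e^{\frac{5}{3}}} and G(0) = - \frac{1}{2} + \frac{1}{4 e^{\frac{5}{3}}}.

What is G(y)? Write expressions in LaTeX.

G(y) = \frac{\left(- 10 e^{\frac{5}{3}} e^{y} e^{\frac{5 y^{2}}{4}} + 8 e^{\frac{5}{3}} e^{\frac{5 y^{2}}{4}} + 1\right) e^{- \frac{5 y^{2}}{4}}}{4 e^{\frac{5}{3}}}

A candidate passes only if d/dy[G] lands on the given G'(y) exactly.
A general antiderivative is - \frac{5 e^{y}}{2} + \frac{e^{- \frac{5 y^{2}}{4} - \frac{5}{3}}}{4} + C.
The condition gives C = - \frac{1}{2} + \frac{1}{4 e^{\frac{5}{3}}} - (- \frac{5}{2} + \frac{1}{4 e^{\frac{5}{3}}}) = 2.
So G(y) = \frac{\left(- 10 e^{\frac{5}{3}} e^{y} e^{\frac{5 y^{2}}{4}} + 8 e^{\frac{5}{3}} e^{\frac{5 y^{2}}{4}} + 1\right) e^{- \frac{5 y^{2}}{4}}}{4 e^{\frac{5}{3}}}.
Check: d/dy[\frac{\left(- 10 e^{\frac{5}{3}} e^{y} e^{\frac{5 y^{2}}{4}} + 8 e^{\frac{5}{3}} e^{\frac{5 y^{2}}{4}} + 1\right) e^{- \frac{5 y^{2}}{4}}}{4 e^{\frac{5}{3}}}] = \frac{\left(- 5 y - 20 e^{\frac{5}{3}} e^{y} e^{\frac{5 y^{2}}{4}}\right) e^{- \frac{5 y^{2}}{4}}}{8 e^{\frac{5}{3}}}, which equals G'(y).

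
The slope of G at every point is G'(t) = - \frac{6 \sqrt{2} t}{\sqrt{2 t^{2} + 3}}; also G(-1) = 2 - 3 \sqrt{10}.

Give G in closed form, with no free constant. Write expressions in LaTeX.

G'(t) matches the chain-rule pattern g'(h)*h' with inner function h(t) = 4 t^{2} + 6; substituting u = h(t) collapses the integral.
A general antiderivative is - 3 \sqrt{4 t^{2} + 6} + C.
The condition gives C = 2 - 3 \sqrt{10} - (- 3 \sqrt{10}) = 2.
So G(t) = - 3 \sqrt{2} \sqrt{2 t^{2} + 3} + 2.
Check: d/dt[- 3 \sqrt{2} \sqrt{2 t^{2} + 3} + 2] = - \frac{6 \sqrt{2} t}{\sqrt{2 t^{2} + 3}} = G'(t).

G(t) = - 3 \sqrt{2} \sqrt{2 t^{2} + 3} + 2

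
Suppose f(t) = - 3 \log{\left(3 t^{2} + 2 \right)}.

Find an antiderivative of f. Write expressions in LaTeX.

An antiderivative is F(t) = - 3 t \log{\left(3 t^{2} + 2 \right)} + 6 t - 2 \sqrt{6} \operatorname{atan}{\left(\frac{\sqrt{6} t}{2} \right)}.

Differentiate the proposed F(t) back; it has to land on f(t) exactly.
Check: d/dt[- 3 t \log{\left(3 t^{2} + 2 \right)} + 6 t - 2 \sqrt{6} \operatorname{atan}{\left(\frac{\sqrt{6} t}{2} \right)}] = - 3 \log{\left(3 t^{2} + 2 \right)} = f(t).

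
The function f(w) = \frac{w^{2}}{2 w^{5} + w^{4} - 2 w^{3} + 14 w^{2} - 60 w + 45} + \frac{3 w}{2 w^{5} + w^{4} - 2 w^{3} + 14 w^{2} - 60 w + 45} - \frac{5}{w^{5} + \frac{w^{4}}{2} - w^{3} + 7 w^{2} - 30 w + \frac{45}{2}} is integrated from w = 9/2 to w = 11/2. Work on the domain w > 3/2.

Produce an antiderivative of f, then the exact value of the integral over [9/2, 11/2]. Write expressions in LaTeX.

Antiderivative: F(w) = - \frac{728 \log{\left(w - \frac{3}{2} \right)} - 1827 \log{\left(w - 1 \right)} + 145 \log{\left(w + 3 \right)} + 477 \log{\left(w^{2} + 5 \right)} + 234 \sqrt{5} \operatorname{atan}{\left(\frac{\sqrt{5} w}{5} \right)}}{7308}; value = - \frac{\log{\left(\frac{7}{2} \right)}}{4} - \frac{53 \log{\left(\frac{141}{4} \right)}}{812} - \frac{26 \log{\left(4 \right)}}{261} - \frac{13 \sqrt{5} \operatorname{atan}{\left(\frac{11 \sqrt{5}}{10} \right)}}{406} - \frac{5 \log{\left(\frac{17}{2} \right)}}{252} + \frac{5 \log{\left(\frac{15}{2} \right)}}{252} + \frac{13 \sqrt{5} \operatorname{atan}{\left(\frac{9 \sqrt{5}}{10} \right)}}{406} + \frac{26 \log{\left(3 \right)}}{261} + \frac{53 \log{\left(\frac{101}{4} \right)}}{812} + \frac{\log{\left(\frac{9}{2} \right)}}{4}

The denominator factors as \left(w - 1\right) \left(w + 3\right) \left(2 w - 3\right) \left(w^{2} + 5\right); partial fractions split f into directly integrable pieces: - \frac{53 w + 65}{406 \left(w^{2} + 5\right)} - \frac{52}{261 \left(2 w - 3\right)} - \frac{5}{252 \left(w + 3\right)} + \frac{1}{4 \left(w - 1\right)}.
F(w) = - \frac{728 \log{\left(w - \frac{3}{2} \right)} - 1827 \log{\left(w - 1 \right)} + 145 \log{\left(w + 3 \right)} + 477 \log{\left(w^{2} + 5 \right)} + 234 \sqrt{5} \operatorname{atan}{\left(\frac{\sqrt{5} w}{5} \right)}}{7308} is an antiderivative of f.
Check: d/dw[- \frac{728 \log{\left(w - \frac{3}{2} \right)} - 1827 \log{\left(w - 1 \right)} + 145 \log{\left(w + 3 \right)} + 477 \log{\left(w^{2} + 5 \right)} + 234 \sqrt{5} \operatorname{atan}{\left(\frac{\sqrt{5} w}{5} \right)}}{7308}] = \frac{w^{2} + 3 w - 10}{2 w^{5} + w^{4} - 2 w^{3} + 14 w^{2} - 60 w + 45}, which equals f(w).
F(11/2) = - \frac{53 \log{\left(\frac{141}{4} \right)}}{812} - \frac{26 \log{\left(4 \right)}}{261} - \frac{13 \sqrt{5} \operatorname{atan}{\left(\frac{11 \sqrt{5}}{10} \right)}}{406} - \frac{5 \log{\left(\frac{17}{2} \right)}}{252} + \frac{\log{\left(\frac{9}{2} \right)}}{4}; F(9/2) = - \frac{53 \log{\left(\frac{101}{4} \right)}}{812} - \frac{26 \log{\left(3 \right)}}{261} - \frac{13 \sqrt{5} \operatorname{atan}{\left(\frac{9 \sqrt{5}}{10} \right)}}{406} - \frac{5 \log{\left(\frac{15}{2} \right)}}{252} + \frac{\log{\left(\frac{7}{2} \right)}}{4}.
Integral = F(11/2) - F(9/2) = - \frac{\log{\left(\frac{7}{2} \right)}}{4} - \frac{53 \log{\left(\frac{141}{4} \right)}}{812} - \frac{26 \log{\left(4 \right)}}{261} - \frac{13 \sqrt{5} \operatorname{atan}{\left(\frac{11 \sqrt{5}}{10} \right)}}{406} - \frac{5 \log{\left(\frac{17}{2} \right)}}{252} + \frac{5 \log{\left(\frac{15}{2} \right)}}{252} + \frac{13 \sqrt{5} \operatorname{atan}{\left(\frac{9 \sqrt{5}}{10} \right)}}{406} + \frac{26 \log{\left(3 \right)}}{261} + \frac{53 \log{\left(\frac{101}{4} \right)}}{812} + \frac{\log{\left(\frac{9}{2} \right)}}{4}.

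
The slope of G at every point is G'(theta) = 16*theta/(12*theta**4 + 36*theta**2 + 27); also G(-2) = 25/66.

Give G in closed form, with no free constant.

G(theta) = (6*theta**2 + 1)/(6*(2*theta**2 + 3))

G'(theta) matches the chain-rule pattern g'(h)*h' with inner function h(theta) = 2*theta**2 + 3; substituting u = h(theta) collapses the integral.
A general antiderivative is -4/(3*(2*theta**2 + 3)) + C.
The condition gives C = 25/66 - (-4/33) = 1/2.
So G(theta) = (6*theta**2 + 1)/(6*(2*theta**2 + 3)).
Check: d/dtheta[(6*theta**2 + 1)/(6*(2*theta**2 + 3))] = 16*theta/(12*theta**4 + 36*theta**2 + 27) = G'(theta).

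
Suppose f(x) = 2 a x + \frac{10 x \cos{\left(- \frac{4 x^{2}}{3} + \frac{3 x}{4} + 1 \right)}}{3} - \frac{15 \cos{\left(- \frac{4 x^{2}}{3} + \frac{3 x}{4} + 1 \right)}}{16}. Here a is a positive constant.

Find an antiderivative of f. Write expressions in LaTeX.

An antiderivative is F(x) = a x^{2} - \frac{5 \sin{\left(- \frac{4 x^{2}}{3} + \frac{3 x}{4} + 1 \right)}}{4}.

Integrate term by term and add the pieces.
Check: d/dx[a x^{2} - \frac{5 \sin{\left(- \frac{4 x^{2}}{3} + \frac{3 x}{4} + 1 \right)}}{4}] = 2 a x + \frac{10 x \cos{\left(- \frac{4 x^{2}}{3} + \frac{3 x}{4} + 1 \right)}}{3} - \frac{15 \cos{\left(- \frac{4 x^{2}}{3} + \frac{3 x}{4} + 1 \right)}}{16} = f(x).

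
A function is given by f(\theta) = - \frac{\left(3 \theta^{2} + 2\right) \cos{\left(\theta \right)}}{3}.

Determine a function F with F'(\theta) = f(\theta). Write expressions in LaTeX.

Since d/d\theta undoes antidifferentiation here, F'(\theta) = f(\theta) is required of F(\theta).
Check: d/d\theta[\frac{- 3 \theta^{2} \sin{\left(\theta \right)} - 6 \theta \cos{\left(\theta \right)} + 4 \sin{\left(\theta \right)}}{3}] = - \theta^{2} \cos{\left(\theta \right)} - \frac{2 \cos{\left(\theta \right)}}{3}, which equals f(\theta).

An antiderivative is F(\theta) = \frac{- 3 \theta^{2} \sin{\left(\theta \right)} - 6 \theta \cos{\left(\theta \right)} + 4 \sin{\left(\theta \right)}}{3}.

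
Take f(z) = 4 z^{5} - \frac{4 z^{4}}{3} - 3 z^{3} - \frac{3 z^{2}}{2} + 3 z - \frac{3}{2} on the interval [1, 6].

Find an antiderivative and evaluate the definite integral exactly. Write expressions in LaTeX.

The integrand splits into summands that can be handled one at a time.
F(z) = \frac{2 z^{6}}{3} - \frac{4 z^{5}}{15} - \frac{3 z^{4}}{4} - \frac{z^{3}}{2} + \frac{3 z^{2}}{2} - \frac{3 z}{2} is an antiderivative of f.
Check: d/dz[\frac{2 z^{6}}{3} - \frac{4 z^{5}}{15} - \frac{3 z^{4}}{4} - \frac{z^{3}}{2} + \frac{3 z^{2}}{2} - \frac{3 z}{2}] = 4 z^{5} - \frac{4 z^{4}}{3} - 3 z^{3} - \frac{3 z^{2}}{2} + 3 z - \frac{3}{2} = f(z).
F(6) = \frac{139977}{5}; F(1) = - \frac{17}{20}.
Integral = F(6) - F(1) = \frac{111985}{4}.

Antiderivative: F(z) = \frac{2 z^{6}}{3} - \frac{4 z^{5}}{15} - \frac{3 z^{4}}{4} - \frac{z^{3}}{2} + \frac{3 z^{2}}{2} - \frac{3 z}{2}; value = \frac{111985}{4}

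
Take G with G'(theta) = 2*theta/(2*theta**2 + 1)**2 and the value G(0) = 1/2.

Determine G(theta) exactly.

G(theta) = 1 - 1/(4*theta**2 + 2)

G'(theta) matches the chain-rule pattern g'(h)*h' with inner function h(theta) = 2*theta**2 + 1; substituting u = h(theta) collapses the integral.
A general antiderivative is -1/(2*(2*theta**2 + 1)) + C.
The condition gives C = 1/2 - (-1/2) = 1.
So G(theta) = 1 - 1/(4*theta**2 + 2).
Check: d/dtheta[1 - 1/(4*theta**2 + 2)] = 2*theta/(4*theta**4 + 4*theta**2 + 1), which equals G'(theta).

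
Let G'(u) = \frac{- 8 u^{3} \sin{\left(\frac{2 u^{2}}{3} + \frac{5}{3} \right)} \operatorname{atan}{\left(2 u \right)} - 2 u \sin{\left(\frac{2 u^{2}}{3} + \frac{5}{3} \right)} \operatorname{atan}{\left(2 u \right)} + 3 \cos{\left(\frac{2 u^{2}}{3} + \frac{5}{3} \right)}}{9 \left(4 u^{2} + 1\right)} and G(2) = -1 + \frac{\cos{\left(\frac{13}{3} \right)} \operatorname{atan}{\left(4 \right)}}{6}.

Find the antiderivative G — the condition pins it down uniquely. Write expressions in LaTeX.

Recognize the product-rule pattern: G'(u) = v'r + vr' with v = \frac{\operatorname{atan}{\left(2 u \right)}}{6}, r = \cos{\left(\frac{2 u^{2}}{3} + \frac{5}{3} \right)}, so integration by parts undoes it.
A general antiderivative is \frac{\cos{\left(\frac{2 u^{2}}{3} + \frac{5}{3} \right)} \operatorname{atan}{\left(2 u \right)}}{6} + C.
The condition gives C = -1 + \frac{\cos{\left(\frac{13}{3} \right)} \operatorname{atan}{\left(4 \right)}}{6} - (\frac{\cos{\left(\frac{13}{3} \right)} \operatorname{atan}{\left(4 \right)}}{6}) = -1.
So G(u) = \frac{\cos{\left(\frac{2 u^{2}}{3} + \frac{5}{3} \right)} \operatorname{atan}{\left(2 u \right)}}{6} - 1.
Check: d/du[\frac{\cos{\left(\frac{2 u^{2}}{3} + \frac{5}{3} \right)} \operatorname{atan}{\left(2 u \right)}}{6} - 1] = \frac{- 8 u^{3} \sin{\left(\frac{2 u^{2}}{3} + \frac{5}{3} \right)} \operatorname{atan}{\left(2 u \right)} - 2 u \sin{\left(\frac{2 u^{2}}{3} + \frac{5}{3} \right)} \operatorname{atan}{\left(2 u \right)} + 3 \cos{\left(\frac{2 u^{2}}{3} + \frac{5}{3} \right)}}{36 u^{2} + 9}, which equals G'(u).

G(u) = \frac{\cos{\left(\frac{2 u^{2}}{3} + \frac{5}{3} \right)} \operatorname{atan}{\left(2 u \right)}}{6} - 1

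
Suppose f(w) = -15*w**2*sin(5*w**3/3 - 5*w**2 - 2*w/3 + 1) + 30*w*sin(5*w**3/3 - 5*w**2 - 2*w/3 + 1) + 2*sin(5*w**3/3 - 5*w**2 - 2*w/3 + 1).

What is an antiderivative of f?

An antiderivative is F(w) = 3*cos(5*w**3/3 - 5*w**2 - 2*w/3 + 1).

f matches the chain-rule pattern g'(h)*h' with inner function h(w) = 5*w**3/3 - 5*w**2 - 2*w/3 + 1; substituting u = h(w) collapses the integral.
Check: d/dw[3*cos(5*w**3/3 - 5*w**2 - 2*w/3 + 1)] = -15*w**2*sin(5*w**3/3 - 5*w**2 - 2*w/3 + 1) + 30*w*sin(5*w**3/3 - 5*w**2 - 2*w/3 + 1) + 2*sin(5*w**3/3 - 5*w**2 - 2*w/3 + 1) = f(w).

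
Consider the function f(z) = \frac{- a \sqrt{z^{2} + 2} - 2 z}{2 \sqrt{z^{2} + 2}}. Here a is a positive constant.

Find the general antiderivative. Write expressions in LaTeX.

Any candidate F(z) must reproduce f(z) exactly when differentiated.
Check: d/dz[- \frac{a z + 2 \sqrt{z^{2} + 2}}{2}] = \frac{- a \sqrt{z^{2} + 2} - 2 z}{2 \sqrt{z^{2} + 2}} = f(z).

F(z) = - \frac{a z + 2 \sqrt{z^{2} + 2}}{2} + C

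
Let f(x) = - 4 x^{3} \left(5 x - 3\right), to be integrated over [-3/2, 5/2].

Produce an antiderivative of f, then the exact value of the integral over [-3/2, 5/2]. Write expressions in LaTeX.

Antiderivative: F(x) = - 4 x^{5} + 3 x^{4}; value = -319

An antiderivative F(x) passes only if d/dx[F] lands on f(x) exactly.
F(x) = - 4 x^{5} + 3 x^{4} is an antiderivative of f.
Check: d/dx[- 4 x^{5} + 3 x^{4}] = - 20 x^{4} + 12 x^{3}, which equals f(x).
F(5/2) = - \frac{4375}{16}; F(-3/2) = \frac{729}{16}.
Integral = F(5/2) - F(-3/2) = -319.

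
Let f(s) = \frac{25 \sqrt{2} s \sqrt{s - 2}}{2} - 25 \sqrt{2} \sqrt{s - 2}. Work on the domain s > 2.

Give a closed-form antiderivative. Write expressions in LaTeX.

An antiderivative is F(s) = 5 s^{2} \sqrt{2 s - 4} - 20 s \sqrt{2 s - 4} + 20 \sqrt{2 s - 4}.

The integrand splits into summands that can be handled one at a time.
Check: d/ds[5 s^{2} \sqrt{2 s - 4} - 20 s \sqrt{2 s - 4} + 20 \sqrt{2 s - 4}] = \frac{25 \sqrt{2} s^{2} - 100 \sqrt{2} s + 100 \sqrt{2}}{2 \sqrt{s - 2}}, which equals f(s).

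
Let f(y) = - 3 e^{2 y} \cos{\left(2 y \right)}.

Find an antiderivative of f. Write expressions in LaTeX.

An antiderivative is F(y) = - \frac{3 e^{2 y} \sin{\left(2 y \right)}}{4} - \frac{3 e^{2 y} \cos{\left(2 y \right)}}{4}.

For F(y) to be correct the identity F'(y) - f(y) = 0 must hold.
Check: d/dy[- \frac{3 e^{2 y} \sin{\left(2 y \right)}}{4} - \frac{3 e^{2 y} \cos{\left(2 y \right)}}{4}] = - 3 e^{2 y} \cos{\left(2 y \right)} = f(y).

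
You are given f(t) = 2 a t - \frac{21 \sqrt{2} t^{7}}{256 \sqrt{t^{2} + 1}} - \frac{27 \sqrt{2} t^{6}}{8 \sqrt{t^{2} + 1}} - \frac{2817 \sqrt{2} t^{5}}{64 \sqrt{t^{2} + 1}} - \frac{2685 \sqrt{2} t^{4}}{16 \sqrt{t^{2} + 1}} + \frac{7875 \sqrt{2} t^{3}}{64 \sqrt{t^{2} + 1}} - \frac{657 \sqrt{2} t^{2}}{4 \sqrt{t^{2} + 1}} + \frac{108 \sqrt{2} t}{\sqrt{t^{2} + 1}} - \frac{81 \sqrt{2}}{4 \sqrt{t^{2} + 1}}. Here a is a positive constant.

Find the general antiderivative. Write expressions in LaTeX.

Integrate term by term and add the pieces.
Check: d/dt[- \frac{- 256 a t^{2} + 3 \sqrt{2} t^{6} \sqrt{t^{2} + 1} + 144 \sqrt{2} t^{5} \sqrt{t^{2} + 1} + 2250 \sqrt{2} t^{4} \sqrt{t^{2} + 1} + 10560 \sqrt{2} t^{3} \sqrt{t^{2} + 1} - 13500 \sqrt{2} t^{2} \sqrt{t^{2} + 1} + 5184 \sqrt{2} t \sqrt{t^{2} + 1} - 648 \sqrt{2} \sqrt{t^{2} + 1}}{256}] = \frac{512 a t \sqrt{t^{2} + 1} - 21 \sqrt{2} t^{7} - 864 \sqrt{2} t^{6} - 11268 \sqrt{2} t^{5} - 42960 \sqrt{2} t^{4} + 31500 \sqrt{2} t^{3} - 42048 \sqrt{2} t^{2} + 27648 \sqrt{2} t - 5184 \sqrt{2}}{256 \sqrt{t^{2} + 1}}, which equals f(t).

F(t) = - \frac{- 256 a t^{2} + 3 \sqrt{2} t^{6} \sqrt{t^{2} + 1} + 144 \sqrt{2} t^{5} \sqrt{t^{2} + 1} + 2250 \sqrt{2} t^{4} \sqrt{t^{2} + 1} + 10560 \sqrt{2} t^{3} \sqrt{t^{2} + 1} - 13500 \sqrt{2} t^{2} \sqrt{t^{2} + 1} + 5184 \sqrt{2} t \sqrt{t^{2} + 1} - 648 \sqrt{2} \sqrt{t^{2} + 1}}{256} + C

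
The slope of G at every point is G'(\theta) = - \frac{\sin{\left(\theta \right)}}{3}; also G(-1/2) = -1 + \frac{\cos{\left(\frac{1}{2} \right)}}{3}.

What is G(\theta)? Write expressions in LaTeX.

Differentiate the proposed G(\theta) back; it has to land on the given G'(\theta).
A general antiderivative is \frac{\cos{\left(\theta \right)}}{3} + C.
The condition gives C = -1 + \frac{\cos{\left(\frac{1}{2} \right)}}{3} - (\frac{\cos{\left(\frac{1}{2} \right)}}{3}) = -1.
So G(\theta) = \frac{\cos{\left(\theta \right)}}{3} - 1.
Check: d/d\theta[\frac{\cos{\left(\theta \right)}}{3} - 1] = - \frac{\sin{\left(\theta \right)}}{3} = G'(\theta).

G(\theta) = \frac{\cos{\left(\theta \right)}}{3} - 1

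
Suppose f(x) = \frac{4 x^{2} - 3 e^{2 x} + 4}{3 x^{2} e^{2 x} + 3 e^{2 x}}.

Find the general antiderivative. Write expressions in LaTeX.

A first test for any F(x): its x-derivative must equal f(x) identically.
Check: d/dx[- \operatorname{atan}{\left(x \right)} - \frac{2 e^{- 2 x}}{3}] = \frac{4 x^{2} - 3 e^{2 x} + 4}{3 x^{2} e^{2 x} + 3 e^{2 x}} = f(x).

F(x) = - \operatorname{atan}{\left(x \right)} - \frac{2 e^{- 2 x}}{3} + C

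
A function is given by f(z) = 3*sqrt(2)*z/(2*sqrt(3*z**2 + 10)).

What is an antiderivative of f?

The substitution u = 3*z**2/2 + 5 works: f is exactly (dF/du)*(du/dz) for that inner function.
Check: d/dz[sqrt(2)*sqrt(3*z**2 + 10)/2] = 3*sqrt(2)*z/(2*sqrt(3*z**2 + 10)) = f(z).

An antiderivative is F(z) = sqrt(2)*sqrt(3*z**2 + 10)/2.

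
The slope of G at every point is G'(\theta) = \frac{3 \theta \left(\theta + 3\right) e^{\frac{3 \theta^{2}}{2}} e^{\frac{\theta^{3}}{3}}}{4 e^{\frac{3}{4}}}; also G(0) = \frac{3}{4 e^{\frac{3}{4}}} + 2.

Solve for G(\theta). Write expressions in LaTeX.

G'(\theta) matches the chain-rule pattern g'(h)*h' with inner function h(\theta) = \frac{\theta^{3}}{3} + \frac{3 \theta^{2}}{2} - \frac{3}{4}; substituting u = h(\theta) collapses the integral.
A general antiderivative is \frac{3 e^{\frac{\theta^{3}}{3} + \frac{3 \theta^{2}}{2} - \frac{3}{4}}}{4} + C.
The condition gives C = \frac{3}{4 e^{\frac{3}{4}}} + 2 - (\frac{3}{4 e^{\frac{3}{4}}}) = 2.
So G(\theta) = \frac{3 e^{\frac{\theta^{3}}{3} + \frac{3 \theta^{2}}{2} - \frac{3}{4}}}{4} + 2.
Check: d/d\theta[\frac{3 e^{\frac{\theta^{3}}{3} + \frac{3 \theta^{2}}{2} - \frac{3}{4}}}{4} + 2] = \frac{3 \theta^{2} e^{\frac{3 \theta^{2}}{2}} e^{\frac{\theta^{3}}{3}}}{4 e^{\frac{3}{4}}} + \frac{9 \theta e^{\frac{3 \theta^{2}}{2}} e^{\frac{\theta^{3}}{3}}}{4 e^{\frac{3}{4}}}, which equals G'(\theta).

G(\theta) = \frac{3 e^{\frac{\theta^{3}}{3} + \frac{3 \theta^{2}}{2} - \frac{3}{4}}}{4} + 2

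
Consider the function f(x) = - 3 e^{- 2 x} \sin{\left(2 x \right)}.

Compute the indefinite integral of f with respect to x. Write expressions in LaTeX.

An antiderivative F(x) passes only if d/dx[F] lands on f(x) exactly.
Check: d/dx[\frac{3 \left(\sin{\left(2 x \right)} + \cos{\left(2 x \right)}\right) e^{- 2 x}}{4}] = - 3 e^{- 2 x} \sin{\left(2 x \right)} = f(x).

F(x) = \frac{3 \left(\sin{\left(2 x \right)} + \cos{\left(2 x \right)}\right) e^{- 2 x}}{4} + C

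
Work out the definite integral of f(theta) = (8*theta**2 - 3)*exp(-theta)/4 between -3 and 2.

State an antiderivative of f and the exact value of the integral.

Antiderivative: F(theta) = -2*theta**2*exp(-theta) - 4*theta*exp(-theta) - 13*exp(-theta)/4; value = -77*exp(-2)/4 + 37*exp(3)/4

f has the shape u'v + uv' for u = -2*theta**2 - 4*theta - 13/4 and v = exp(-theta) — it is the derivative of the product u*v.
F(theta) = -2*theta**2*exp(-theta) - 4*theta*exp(-theta) - 13*exp(-theta)/4 is an antiderivative of f.
Check: d/dtheta[-2*theta**2*exp(-theta) - 4*theta*exp(-theta) - 13*exp(-theta)/4] = (8*theta**2 - 3)*exp(-theta)/4 = f(theta).
F(2) = -77*exp(-2)/4; F(-3) = -37*exp(3)/4.
Integral = F(2) - F(-3) = -77*exp(-2)/4 + 37*exp(3)/4.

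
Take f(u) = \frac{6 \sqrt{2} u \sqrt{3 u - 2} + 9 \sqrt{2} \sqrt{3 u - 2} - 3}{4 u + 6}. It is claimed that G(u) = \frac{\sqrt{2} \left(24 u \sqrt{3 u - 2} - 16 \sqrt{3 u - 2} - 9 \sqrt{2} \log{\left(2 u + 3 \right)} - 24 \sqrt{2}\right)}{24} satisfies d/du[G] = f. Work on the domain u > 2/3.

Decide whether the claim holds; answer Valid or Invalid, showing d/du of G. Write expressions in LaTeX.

Valid. The derivative of G reproduces f.

d/du[G] = \frac{18 \sqrt{2} u^{2} + 15 \sqrt{2} u - 3 \sqrt{3 u - 2} - 18 \sqrt{2}}{4 u \sqrt{3 u - 2} + 6 \sqrt{3 u - 2}}
This equals f(u) exactly, so the claim holds.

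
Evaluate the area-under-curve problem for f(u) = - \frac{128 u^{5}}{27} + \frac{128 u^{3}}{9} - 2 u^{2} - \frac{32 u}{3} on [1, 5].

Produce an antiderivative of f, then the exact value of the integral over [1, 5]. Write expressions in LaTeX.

The integrand splits into summands that can be handled one at a time.
F(u) = - \frac{2 u^{3}}{3} - \frac{\left(\frac{4 u^{2}}{3} - 2\right)^{3}}{3} is an antiderivative of f.
Check: d/du[- \frac{2 u^{3}}{3} - \frac{\left(\frac{4 u^{2}}{3} - 2\right)^{3}}{3}] = - \frac{128 u^{5}}{27} + \frac{128 u^{3}}{9} - 2 u^{2} - \frac{32 u}{3} = f(u).
F(5) = - \frac{837334}{81}; F(1) = - \frac{46}{81}.
Integral = F(5) - F(1) = - \frac{93032}{9}.

Antiderivative: F(u) = - \frac{2 u^{3}}{3} - \frac{\left(\frac{4 u^{2}}{3} - 2\right)^{3}}{3}; value = - \frac{93032}{9}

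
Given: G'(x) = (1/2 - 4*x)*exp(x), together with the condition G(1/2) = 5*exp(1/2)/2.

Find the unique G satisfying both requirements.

Recognize the product-rule pattern: G'(x) = u'v + uv' with u = 9/2 - 4*x, v = exp(x), so integration by parts undoes it.
A general antiderivative is (9 - 8*x)*exp(x)/2 + C.
The condition gives C = 5*exp(1/2)/2 - (5*exp(1/2)/2) = 0.
So G(x) = -4*x*exp(x) + 9*exp(x)/2.
Check: d/dx[-4*x*exp(x) + 9*exp(x)/2] = -4*x*exp(x) + exp(x)/2, which equals G'(x).

G(x) = -4*x*exp(x) + 9*exp(x)/2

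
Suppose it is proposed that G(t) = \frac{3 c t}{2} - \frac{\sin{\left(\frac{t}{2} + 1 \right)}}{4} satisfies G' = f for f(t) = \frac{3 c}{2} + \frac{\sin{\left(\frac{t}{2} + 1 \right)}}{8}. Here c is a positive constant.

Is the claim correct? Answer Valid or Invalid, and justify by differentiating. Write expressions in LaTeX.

Invalid: d/dt[G] - f = - \frac{\sin{\left(\frac{t}{2} + 1 \right)}}{8} - \frac{\cos{\left(\frac{t}{2} + 1 \right)}}{8}, which is not 0.

d/dt[G] = \frac{3 c}{2} - \frac{\cos{\left(\frac{t}{2} + 1 \right)}}{8}
d/dt[G] - f(t) = - \frac{\sin{\left(\frac{t}{2} + 1 \right)}}{8} - \frac{\cos{\left(\frac{t}{2} + 1 \right)}}{8} != 0.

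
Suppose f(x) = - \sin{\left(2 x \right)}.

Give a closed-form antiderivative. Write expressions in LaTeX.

For F(x) to be correct the identity F'(x) - f(x) = 0 must hold.
Check: d/dx[\frac{\cos{\left(2 x \right)}}{2}] = - \sin{\left(2 x \right)} = f(x).

An antiderivative is F(x) = \frac{\cos{\left(2 x \right)}}{2}.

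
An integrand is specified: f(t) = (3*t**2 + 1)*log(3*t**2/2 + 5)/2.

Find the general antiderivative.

F(t) = (9*t**3*log(3*t**2/2 + 5) - 6*t**3 + 9*t*log(3*t**2/2 + 5) + 42*t - 14*sqrt(30)*atan(sqrt(30)*t/10))/18 + C

A first test for any F(t): its t-derivative must equal f(t) identically.
Check: d/dt[(9*t**3*log(3*t**2/2 + 5) - 6*t**3 + 9*t*log(3*t**2/2 + 5) + 42*t - 14*sqrt(30)*atan(sqrt(30)*t/10))/18] = 3*t**2*log(3*t**2/2 + 5)/2 + log(3*t**2/2 + 5)/2, which equals f(t).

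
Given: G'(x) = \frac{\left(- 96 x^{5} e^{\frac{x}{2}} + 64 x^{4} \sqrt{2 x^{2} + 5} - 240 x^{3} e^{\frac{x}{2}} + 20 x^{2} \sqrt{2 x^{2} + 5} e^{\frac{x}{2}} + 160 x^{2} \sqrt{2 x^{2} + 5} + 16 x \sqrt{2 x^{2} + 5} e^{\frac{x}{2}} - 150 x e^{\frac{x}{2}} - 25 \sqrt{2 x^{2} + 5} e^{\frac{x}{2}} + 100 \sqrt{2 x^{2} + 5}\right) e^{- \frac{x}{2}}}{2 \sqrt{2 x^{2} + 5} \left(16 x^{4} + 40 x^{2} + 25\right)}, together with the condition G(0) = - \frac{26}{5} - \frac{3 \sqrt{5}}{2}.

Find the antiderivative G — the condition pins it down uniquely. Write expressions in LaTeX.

G(x) = - \frac{5 x}{8 x^{2} + 10} - \frac{3 \sqrt{2 x^{2} + 5}}{2} - 1 - 4 e^{- \frac{x}{2}} - \frac{1}{4 x^{2} + 5}

Since d/dx undoes antidifferentiation here, G(x) must give back the stated G'(x).
A general antiderivative is \frac{- \frac{5 x}{4} - \frac{1}{2}}{2 x^{2} + \frac{5}{2}} - \frac{3 \sqrt{2 x^{2} + 5}}{2} - 4 e^{- \frac{x}{2}} + C.
The condition gives C = - \frac{26}{5} - \frac{3 \sqrt{5}}{2} - (- \frac{21}{5} - \frac{3 \sqrt{5}}{2}) = -1.
So G(x) = - \frac{5 x}{8 x^{2} + 10} - \frac{3 \sqrt{2 x^{2} + 5}}{2} - 1 - 4 e^{- \frac{x}{2}} - \frac{1}{4 x^{2} + 5}.
Check: d/dx[- \frac{5 x}{8 x^{2} + 10} - \frac{3 \sqrt{2 x^{2} + 5}}{2} - 1 - 4 e^{- \frac{x}{2}} - \frac{1}{4 x^{2} + 5}] = \frac{- 96 x^{5} e^{\frac{x}{2}} + 64 x^{4} \sqrt{2 x^{2} + 5} - 240 x^{3} e^{\frac{x}{2}} + 20 x^{2} \sqrt{2 x^{2} + 5} e^{\frac{x}{2}} + 160 x^{2} \sqrt{2 x^{2} + 5} + 16 x \sqrt{2 x^{2} + 5} e^{\frac{x}{2}} - 150 x e^{\frac{x}{2}} - 25 \sqrt{2 x^{2} + 5} e^{\frac{x}{2}} + 100 \sqrt{2 x^{2} + 5}}{32 x^{4} \sqrt{2 x^{2} + 5} e^{\frac{x}{2}} + 80 x^{2} \sqrt{2 x^{2} + 5} e^{\frac{x}{2}} + 50 \sqrt{2 x^{2} + 5} e^{\frac{x}{2}}}, which equals G'(x).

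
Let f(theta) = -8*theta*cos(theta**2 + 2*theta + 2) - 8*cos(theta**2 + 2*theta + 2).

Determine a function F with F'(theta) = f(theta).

The substitution u = theta**2 + 2*theta + 2 works: f is exactly (dF/du)*(du/dtheta) for that inner function.
Check: d/dtheta[-4*sin(theta**2 + 2*theta + 2)] = -8*theta*cos(theta**2 + 2*theta + 2) - 8*cos(theta**2 + 2*theta + 2) = f(theta).

An antiderivative is F(theta) = -4*sin(theta**2 + 2*theta + 2).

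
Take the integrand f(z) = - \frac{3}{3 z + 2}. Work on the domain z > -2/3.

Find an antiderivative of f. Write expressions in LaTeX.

An antiderivative is F(z) = - \log{\left(\frac{3 z}{2} + 1 \right)}.

Check any antiderivative F(z) by computing F'(z) and comparing it with f(z).
Check: d/dz[- \log{\left(\frac{3 z}{2} + 1 \right)}] = - \frac{3}{3 z + 2} = f(z).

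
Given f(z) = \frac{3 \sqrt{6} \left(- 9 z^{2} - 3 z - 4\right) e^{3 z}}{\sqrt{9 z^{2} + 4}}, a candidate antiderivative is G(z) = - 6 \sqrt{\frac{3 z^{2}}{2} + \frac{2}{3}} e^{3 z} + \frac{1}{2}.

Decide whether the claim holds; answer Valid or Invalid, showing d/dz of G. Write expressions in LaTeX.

Valid - differentiating G returns exactly f.

d/dz[G] = \frac{- 27 \sqrt{6} z^{2} e^{3 z} - 9 \sqrt{6} z e^{3 z} - 12 \sqrt{6} e^{3 z}}{\sqrt{9 z^{2} + 4}}
This equals f(z) exactly, so the claim holds.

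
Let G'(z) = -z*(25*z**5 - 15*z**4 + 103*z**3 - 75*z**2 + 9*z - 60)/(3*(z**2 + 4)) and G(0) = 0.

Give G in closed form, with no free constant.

For G(z) to be correct, d/dz[G] must agree with the stated G'(z) identically.
A general antiderivative is -5*z**5/3 + 5*z**4/4 - z**3/3 + 5*z**2/2 + z - 2*atan(z/2) - 2 + C.
The condition gives C = 0 - (-2) = 2.
So G(z) = -5*z**5/3 + 5*z**4/4 - z**3/3 + 5*z**2/2 + z - 2*atan(z/2).
Check: d/dz[-5*z**5/3 + 5*z**4/4 - z**3/3 + 5*z**2/2 + z - 2*atan(z/2)] = (-25*z**6 + 15*z**5 - 103*z**4 + 75*z**3 - 9*z**2 + 60*z)/(3*z**2 + 12), which equals G'(z).

G(z) = -5*z**5/3 + 5*z**4/4 - z**3/3 + 5*z**2/2 + z - 2*atan(z/2)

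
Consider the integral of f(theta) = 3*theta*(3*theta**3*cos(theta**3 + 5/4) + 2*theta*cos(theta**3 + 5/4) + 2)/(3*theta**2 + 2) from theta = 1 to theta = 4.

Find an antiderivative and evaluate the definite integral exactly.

Antiderivative: F(theta) = log(2*theta**2 + 4/3) + sin(theta**3 + 5/4); value = -log(10/3) - sin(9/4) + sin(261/4) + log(100/3)

Differentiate the proposed F(theta) back; it has to land on f(theta) exactly.
F(theta) = log(2*theta**2 + 4/3) + sin(theta**3 + 5/4) is an antiderivative of f.
Check: d/dtheta[log(2*theta**2 + 4/3) + sin(theta**3 + 5/4)] = (9*theta**4*cos(theta**3 + 5/4) + 6*theta**2*cos(theta**3 + 5/4) + 6*theta)/(3*theta**2 + 2), which equals f(theta).
F(4) = sin(261/4) + log(100/3); F(1) = sin(9/4) + log(10/3).
Integral = F(4) - F(1) = -log(10/3) - sin(9/4) + sin(261/4) + log(100/3).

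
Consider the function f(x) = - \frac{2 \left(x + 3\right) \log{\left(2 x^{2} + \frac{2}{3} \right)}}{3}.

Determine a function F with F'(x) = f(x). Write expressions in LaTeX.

An antiderivative is F(x) = \frac{x^{2}}{3} + 4 x + \left(- \frac{x^{2}}{3} - 2 x\right) \log{\left(2 x^{2} + \frac{2}{3} \right)} - \frac{\log{\left(x^{2} + \frac{1}{3} \right)}}{9} - \frac{4 \sqrt{3} \operatorname{atan}{\left(\sqrt{3} x \right)}}{3}.

Since d/dx undoes antidifferentiation here, F'(x) = f(x) is required of F(x).
Check: d/dx[\frac{x^{2}}{3} + 4 x + \left(- \frac{x^{2}}{3} - 2 x\right) \log{\left(2 x^{2} + \frac{2}{3} \right)} - \frac{\log{\left(x^{2} + \frac{1}{3} \right)}}{9} - \frac{4 \sqrt{3} \operatorname{atan}{\left(\sqrt{3} x \right)}}{3}] = - \frac{2 x \log{\left(x^{2} + \frac{1}{3} \right)}}{3} - \frac{2 x \log{\left(2 \right)}}{3} - 2 \log{\left(x^{2} + \frac{1}{3} \right)} - 2 \log{\left(2 \right)}, which equals f(x).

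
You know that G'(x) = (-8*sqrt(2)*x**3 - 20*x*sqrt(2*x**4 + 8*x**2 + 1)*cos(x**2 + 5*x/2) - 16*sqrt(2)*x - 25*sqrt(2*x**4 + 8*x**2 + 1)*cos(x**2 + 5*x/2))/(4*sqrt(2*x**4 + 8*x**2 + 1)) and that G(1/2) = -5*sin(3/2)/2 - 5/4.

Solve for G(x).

G(x) = (-sqrt(2)*sqrt(2*x**4 + 8*x**2 + 1) - 5*sin(x**2 + 5*x/2))/2

Whatever form G(x) takes, its d/dx must return the stated G'(x).
A general antiderivative is -sqrt(x**4 + 4*x**2 + 1/2) - 5*sin(x**2 + 5*x/2)/2 + C.
The condition gives C = -5*sin(3/2)/2 - 5/4 - (-5*sin(3/2)/2 - 5/4) = 0.
So G(x) = (-sqrt(2)*sqrt(2*x**4 + 8*x**2 + 1) - 5*sin(x**2 + 5*x/2))/2.
Check: d/dx[(-sqrt(2)*sqrt(2*x**4 + 8*x**2 + 1) - 5*sin(x**2 + 5*x/2))/2] = (-8*sqrt(2)*x**3 - 20*x*sqrt(2*x**4 + 8*x**2 + 1)*cos(x**2 + 5*x/2) - 16*sqrt(2)*x - 25*sqrt(2*x**4 + 8*x**2 + 1)*cos(x**2 + 5*x/2))/(4*sqrt(2*x**4 + 8*x**2 + 1)) = G'(x).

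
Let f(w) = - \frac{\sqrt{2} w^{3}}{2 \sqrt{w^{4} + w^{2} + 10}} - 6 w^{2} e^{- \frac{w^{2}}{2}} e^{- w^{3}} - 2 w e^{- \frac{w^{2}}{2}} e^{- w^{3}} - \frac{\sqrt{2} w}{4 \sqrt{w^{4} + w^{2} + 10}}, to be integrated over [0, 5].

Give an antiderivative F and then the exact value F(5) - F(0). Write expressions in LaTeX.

Antiderivative: F(w) = \frac{- \sqrt{2} \sqrt{w^{4} + w^{2} + 10} + 8 e^{- \frac{w^{2}}{2}} e^{- w^{3}}}{4}; value = - \frac{\sqrt{330}}{2} - 2 + \frac{2}{e^{\frac{275}{2}}} + \frac{\sqrt{5}}{2}

Integrate term by term and add the pieces.
F(w) = \frac{- \sqrt{2} \sqrt{w^{4} + w^{2} + 10} + 8 e^{- \frac{w^{2}}{2}} e^{- w^{3}}}{4} is an antiderivative of f.
Check: d/dw[\frac{- \sqrt{2} \sqrt{w^{4} + w^{2} + 10} + 8 e^{- \frac{w^{2}}{2}} e^{- w^{3}}}{4}] = \frac{\left(- 2 \sqrt{2} w^{3} e^{\frac{w^{2}}{2}} e^{w^{3}} - 24 w^{2} \sqrt{w^{4} + w^{2} + 10} - 8 w \sqrt{w^{4} + w^{2} + 10} - \sqrt{2} w e^{\frac{w^{2}}{2}} e^{w^{3}}\right) e^{- \frac{w^{2}}{2}} e^{- w^{3}}}{4 \sqrt{w^{4} + w^{2} + 10}}, which equals f(w).
F(5) = - \frac{\sqrt{330}}{2} + \frac{2}{e^{\frac{275}{2}}}; F(0) = 2 - \frac{\sqrt{5}}{2}.
Integral = F(5) - F(0) = - \frac{\sqrt{330}}{2} - 2 + \frac{2}{e^{\frac{275}{2}}} + \frac{\sqrt{5}}{2}.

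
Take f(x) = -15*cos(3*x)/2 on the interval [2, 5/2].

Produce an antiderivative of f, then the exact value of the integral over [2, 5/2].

A candidate is checked by its d/dx: the result must match f(x).
F(x) = -5*sin(3*x)/2 is an antiderivative of f.
Check: d/dx[-5*sin(3*x)/2] = -15*cos(3*x)/2 = f(x).
F(5/2) = -5*sin(15/2)/2; F(2) = -5*sin(6)/2.
Integral = F(5/2) - F(2) = -5*sin(15/2)/2 + 5*sin(6)/2.

Antiderivative: F(x) = -5*sin(3*x)/2; value = -5*sin(15/2)/2 + 5*sin(6)/2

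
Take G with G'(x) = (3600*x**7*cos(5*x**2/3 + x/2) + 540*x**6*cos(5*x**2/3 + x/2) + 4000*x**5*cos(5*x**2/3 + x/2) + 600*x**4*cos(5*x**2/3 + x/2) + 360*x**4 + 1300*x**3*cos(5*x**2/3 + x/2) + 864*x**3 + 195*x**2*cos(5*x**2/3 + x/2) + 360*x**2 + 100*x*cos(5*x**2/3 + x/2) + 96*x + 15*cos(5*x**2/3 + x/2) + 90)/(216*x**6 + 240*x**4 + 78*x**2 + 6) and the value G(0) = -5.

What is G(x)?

G(x) = 5*sin(5*x**2/3 + x/2) + 5*atan(3*x) - 1 - 2/(x**2 + 1/2)

Any candidate G(x) must reproduce the stated G'(x) exactly.
A general antiderivative is 5*sin(5*x**2/3 + x/2) + 5*atan(3*x) - 2/(x**2 + 1/2) + C.
The condition gives C = -5 - (-4) = -1.
So G(x) = 5*sin(5*x**2/3 + x/2) + 5*atan(3*x) - 1 - 2/(x**2 + 1/2).
Check: d/dx[5*sin(5*x**2/3 + x/2) + 5*atan(3*x) - 1 - 2/(x**2 + 1/2)] = (3600*x**7*cos(5*x**2/3 + x/2) + 540*x**6*cos(5*x**2/3 + x/2) + 4000*x**5*cos(5*x**2/3 + x/2) + 600*x**4*cos(5*x**2/3 + x/2) + 360*x**4 + 1300*x**3*cos(5*x**2/3 + x/2) + 864*x**3 + 195*x**2*cos(5*x**2/3 + x/2) + 360*x**2 + 100*x*cos(5*x**2/3 + x/2) + 96*x + 15*cos(5*x**2/3 + x/2) + 90)/(216*x**6 + 240*x**4 + 78*x**2 + 6) = G'(x).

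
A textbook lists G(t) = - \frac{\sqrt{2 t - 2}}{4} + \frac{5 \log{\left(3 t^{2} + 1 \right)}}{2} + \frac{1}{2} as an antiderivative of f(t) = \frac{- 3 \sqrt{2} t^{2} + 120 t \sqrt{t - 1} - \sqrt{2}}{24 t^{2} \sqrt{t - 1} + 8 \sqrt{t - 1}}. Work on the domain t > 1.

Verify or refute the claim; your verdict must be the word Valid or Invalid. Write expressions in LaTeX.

d/dt[G] = \frac{- 3 \sqrt{2} t^{2} + 120 t \sqrt{t - 1} - \sqrt{2}}{24 t^{2} \sqrt{t - 1} + 8 \sqrt{t - 1}}
This equals f(t) exactly, so the claim holds.

Valid: G'(t) = f(t).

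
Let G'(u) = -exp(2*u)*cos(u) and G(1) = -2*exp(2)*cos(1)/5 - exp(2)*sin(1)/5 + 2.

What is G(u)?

Whatever form G(u) takes, its d/du must return the stated G'(u).
A general antiderivative is -exp(2*u)*sin(u)/5 - 2*exp(2*u)*cos(u)/5 + C.
The condition gives C = -2*exp(2)*cos(1)/5 - exp(2)*sin(1)/5 + 2 - (-2*exp(2)*cos(1)/5 - exp(2)*sin(1)/5) = 2.
So G(u) = (-exp(2*u)*sin(u) - 2*exp(2*u)*cos(u) + 10)/5.
Check: d/du[(-exp(2*u)*sin(u) - 2*exp(2*u)*cos(u) + 10)/5] = -exp(2*u)*cos(u) = G'(u).

G(u) = (-exp(2*u)*sin(u) - 2*exp(2*u)*cos(u) + 10)/5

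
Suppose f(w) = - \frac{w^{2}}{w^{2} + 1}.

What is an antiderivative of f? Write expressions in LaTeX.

Check any antiderivative F(w) by computing F'(w) and comparing it with f(w).
Check: d/dw[- w + \operatorname{atan}{\left(w \right)}] = - \frac{w^{2}}{w^{2} + 1} = f(w).

An antiderivative is F(w) = - w + \operatorname{atan}{\left(w \right)}.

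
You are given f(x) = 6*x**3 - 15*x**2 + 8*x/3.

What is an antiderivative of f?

The integrand splits into summands that can be handled one at a time.
Check: d/dx[(9*x**4 - 30*x**3 + 8*x**2 + 3)/6] = 6*x**3 - 15*x**2 + 8*x/3 = f(x).

An antiderivative is F(x) = (9*x**4 - 30*x**3 + 8*x**2 + 3)/6.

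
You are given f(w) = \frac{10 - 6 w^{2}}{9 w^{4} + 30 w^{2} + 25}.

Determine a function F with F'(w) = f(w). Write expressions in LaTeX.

An antiderivative is F(w) = \frac{2 w}{3 w^{2} + 5}.

Recognize the product-rule pattern: f = u'v + uv' with u = 2 w, v = \frac{1}{3 w^{2} + 5}, so integration by parts undoes it.
Check: d/dw[\frac{2 w}{3 w^{2} + 5}] = \frac{10 - 6 w^{2}}{9 w^{4} + 30 w^{2} + 25} = f(w).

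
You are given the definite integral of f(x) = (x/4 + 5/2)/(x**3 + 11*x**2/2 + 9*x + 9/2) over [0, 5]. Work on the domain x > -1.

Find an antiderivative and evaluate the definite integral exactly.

Factor the denominator (2*(x + 1)*(x + 3)*(2*x + 3)) and decompose: f = -17/(3*(2*x + 3)) + 7/(12*(x + 3)) + 9/(4*(x + 1)); each piece integrates to a log, atan, or power term.
F(x) = 9*log(x + 1)/4 - 17*log(x + 3/2)/6 + 7*log(x + 3)/12 is an antiderivative of f.
Check: d/dx[9*log(x + 1)/4 - 17*log(x + 3/2)/6 + 7*log(x + 3)/12] = (x + 10)/(4*x**3 + 22*x**2 + 36*x + 18), which equals f(x).
F(5) = -17*log(13/2)/6 + 7*log(8)/12 + 9*log(6)/4; F(0) = -17*log(3/2)/6 + 7*log(3)/12.
Integral = F(5) - F(0) = -17*log(13/2)/6 - 7*log(3)/12 + 17*log(3/2)/6 + 7*log(8)/12 + 9*log(6)/4.

Antiderivative: F(x) = 9*log(x + 1)/4 - 17*log(x + 3/2)/6 + 7*log(x + 3)/12; value = -17*log(13/2)/6 - 7*log(3)/12 + 17*log(3/2)/6 + 7*log(8)/12 + 9*log(6)/4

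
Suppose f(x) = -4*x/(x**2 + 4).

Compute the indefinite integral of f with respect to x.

F(x) = -2*log(x**2/2 + 2) + C

The substitution u = x**2/2 + 2 works: f is exactly (dF/du)*(du/dx) for that inner function.
Check: d/dx[-2*log(x**2/2 + 2)] = -4*x/(x**2 + 4) = f(x).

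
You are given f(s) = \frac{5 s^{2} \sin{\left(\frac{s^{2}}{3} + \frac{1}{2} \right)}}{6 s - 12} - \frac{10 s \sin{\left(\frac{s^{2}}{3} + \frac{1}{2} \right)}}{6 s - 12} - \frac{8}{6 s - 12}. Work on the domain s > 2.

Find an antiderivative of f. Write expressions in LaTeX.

Integrate term by term and add the pieces.
Check: d/ds[- \frac{16 \log{\left(\frac{s}{2} - 1 \right)} + 15 \cos{\left(\frac{s^{2}}{3} + \frac{1}{2} \right)}}{12}] = \frac{5 s^{2} \sin{\left(\frac{s^{2}}{3} + \frac{1}{2} \right)} - 10 s \sin{\left(\frac{s^{2}}{3} + \frac{1}{2} \right)} - 8}{6 s - 12}, which equals f(s).

An antiderivative is F(s) = - \frac{16 \log{\left(\frac{s}{2} - 1 \right)} + 15 \cos{\left(\frac{s^{2}}{3} + \frac{1}{2} \right)}}{12}.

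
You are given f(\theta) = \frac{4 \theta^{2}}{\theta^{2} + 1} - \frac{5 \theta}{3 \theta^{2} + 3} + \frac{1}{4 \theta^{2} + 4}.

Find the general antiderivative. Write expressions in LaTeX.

Integrate term by term and add the pieces.
Check: d/d\theta[- \frac{- 48 \theta + 10 \log{\left(\theta^{2} + 1 \right)} + 45 \operatorname{atan}{\left(\theta \right)}}{12}] = \frac{48 \theta^{2} - 20 \theta + 3}{12 \theta^{2} + 12}, which equals f(\theta).

F(\theta) = - \frac{- 48 \theta + 10 \log{\left(\theta^{2} + 1 \right)} + 45 \operatorname{atan}{\left(\theta \right)}}{12} + C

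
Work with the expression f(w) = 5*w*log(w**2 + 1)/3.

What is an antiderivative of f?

An antiderivative is F(w) = 5*w**2*log(w**2 + 1)/6 - 5*w**2/6 + 5*log(w**2 + 1)/6.

Any candidate F(w) must reproduce f(w) exactly when differentiated.
Check: d/dw[5*w**2*log(w**2 + 1)/6 - 5*w**2/6 + 5*log(w**2 + 1)/6] = 5*w*log(w**2 + 1)/3 = f(w).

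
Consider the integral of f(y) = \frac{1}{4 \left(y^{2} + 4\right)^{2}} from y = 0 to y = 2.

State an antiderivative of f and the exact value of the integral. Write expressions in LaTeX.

For F(y) to be correct the identity F'(y) - f(y) = 0 must hold.
F(y) = \frac{y^{2} \operatorname{atan}{\left(\frac{y}{2} \right)} + 2 y + 4 \operatorname{atan}{\left(\frac{y}{2} \right)}}{64 y^{2} + 256} is an antiderivative of f.
Check: d/dy[\frac{y^{2} \operatorname{atan}{\left(\frac{y}{2} \right)} + 2 y + 4 \operatorname{atan}{\left(\frac{y}{2} \right)}}{64 y^{2} + 256}] = \frac{1}{4 y^{4} + 32 y^{2} + 64}, which equals f(y).
F(2) = \frac{1}{128} + \frac{\pi}{256}; F(0) = 0.
Integral = F(2) - F(0) = \frac{1}{128} + \frac{\pi}{256}.

Antiderivative: F(y) = \frac{y^{2} \operatorname{atan}{\left(\frac{y}{2} \right)} + 2 y + 4 \operatorname{atan}{\left(\frac{y}{2} \right)}}{64 y^{2} + 256}; value = \frac{1}{128} + \frac{\pi}{256}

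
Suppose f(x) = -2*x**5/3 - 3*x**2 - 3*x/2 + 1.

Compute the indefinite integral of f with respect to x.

The integrand splits into summands that can be handled one at a time.
Check: d/dx[-x*(4*x**5 + 36*x**2 + 27*x - 36)/36] = -2*x**5/3 - 3*x**2 - 3*x/2 + 1 = f(x).

F(x) = -x*(4*x**5 + 36*x**2 + 27*x - 36)/36 + C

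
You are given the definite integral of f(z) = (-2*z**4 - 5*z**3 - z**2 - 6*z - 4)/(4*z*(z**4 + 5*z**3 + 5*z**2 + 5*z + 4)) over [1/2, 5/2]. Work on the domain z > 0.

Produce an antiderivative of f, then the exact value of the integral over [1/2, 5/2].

The denominator factors as 4*z*(z + 1)*(z + 4)*(z**2 + 1); partial fractions split f into directly integrable pieces: (10*z + 11)/(68*(z**2 + 1)) - 47/(204*(z + 4)) - 1/(6*(z + 1)) - 1/(4*z).
F(z) = -log(z)/4 - log(z + 1)/6 - 47*log(z + 4)/204 + 5*log(z**2 + 1)/68 + 11*atan(z)/68 is an antiderivative of f.
Check: d/dz[-log(z)/4 - log(z + 1)/6 - 47*log(z + 4)/204 + 5*log(z**2 + 1)/68 + 11*atan(z)/68] = (-2*z**4 - 5*z**3 - z**2 - 6*z - 4)/(4*z**5 + 20*z**4 + 20*z**3 + 20*z**2 + 16*z), which equals f(z).
F(5/2) = -47*log(13/2)/204 - log(5/2)/4 - log(7/2)/6 + 5*log(29/4)/68 + 11*atan(5/2)/68; F(1/2) = -47*log(9/2)/204 - log(3/2)/6 + 5*log(5/4)/68 + 11*atan(1/2)/68 + log(2)/4.
Integral = F(5/2) - F(1/2) = -47*log(13/2)/204 - log(5/2)/4 - log(7/2)/6 - log(2)/4 - 11*atan(1/2)/68 - 5*log(5/4)/68 + log(3/2)/6 + 5*log(29/4)/68 + 11*atan(5/2)/68 + 47*log(9/2)/204.

Antiderivative: F(z) = -log(z)/4 - log(z + 1)/6 - 47*log(z + 4)/204 + 5*log(z**2 + 1)/68 + 11*atan(z)/68; value = -47*log(13/2)/204 - log(5/2)/4 - log(7/2)/6 - log(2)/4 - 11*atan(1/2)/68 - 5*log(5/4)/68 + log(3/2)/6 + 5*log(29/4)/68 + 11*atan(5/2)/68 + 47*log(9/2)/204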